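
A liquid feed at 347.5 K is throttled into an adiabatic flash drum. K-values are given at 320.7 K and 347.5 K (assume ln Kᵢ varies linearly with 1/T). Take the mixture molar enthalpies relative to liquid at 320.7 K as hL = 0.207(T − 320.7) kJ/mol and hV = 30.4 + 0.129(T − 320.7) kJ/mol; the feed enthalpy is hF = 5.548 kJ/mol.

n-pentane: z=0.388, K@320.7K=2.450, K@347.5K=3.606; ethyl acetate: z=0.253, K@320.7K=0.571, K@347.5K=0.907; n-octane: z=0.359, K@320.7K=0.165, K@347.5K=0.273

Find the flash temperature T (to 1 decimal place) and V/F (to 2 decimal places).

T = 322.0 K, V/F = 0.17

Adiabatic flash: solve Rachford–Rice at each trial T, then check hF = ψ·hV(T) + (1−ψ)·hL(T).
  T = 320.7 K: K = (2.450, 0.571, 0.165), RR gives ψ = 0.154, H_out = 4.671 kJ/mol
  T = 347.5 K: K = (3.606, 0.907, 0.273), RR gives ψ = 0.504, H_out = 19.829 kJ/mol
  T = 334.1 K: K = (2.995, 0.726, 0.214), RR gives ψ = 0.340, H_out = 12.758 kJ/mol
  T = 327.4 K: K = (2.715, 0.646, 0.189), RR gives ψ = 0.252, H_out = 8.914 kJ/mol
  T = 324.0 K: K = (2.578, 0.607, 0.176), RR gives ψ = 0.204, H_out = 6.823 kJ/mol
  T = 322.4 K: K = (2.516, 0.589, 0.171), RR gives ψ = 0.180, H_out = 5.797 kJ/mol
Linear interpolation between T = 320.7 (H_out = 4.671) and T = 322.4 (H_out = 5.797) on hF = 5.548 gives T ≈ 322.0 K, at which ψ = 0.17.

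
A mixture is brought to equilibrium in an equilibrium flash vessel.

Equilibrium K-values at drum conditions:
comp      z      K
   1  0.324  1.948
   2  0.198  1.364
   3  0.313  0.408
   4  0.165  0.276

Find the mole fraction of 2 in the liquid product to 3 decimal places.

x_2 = 0.188

Material balance + equilibrium reduce to Σ zᵢ(Kᵢ−1)/(1+β(Kᵢ−1)) = 0.
Feasibility: ΣzᵢKᵢ = 1.074, Σzᵢ/Kᵢ = 1.676 — both > 1, two phases present.
Iterate (Newton) starting at β = 0.5:
  β = 0.500: g = -0.1811, g' = -0.587 → β = 0.191
  β = 0.191: g = -0.0202, g' = -0.488 → β = 0.150
Converged at β = 0.150.
Compositions from xᵢ = zᵢ/(1+β(Kᵢ−1)), yᵢ = Kᵢxᵢ:
  1: x = 0.284, y = 0.553
  2: x = 0.188, y = 0.256
  3: x = 0.343, y = 0.140
  4: x = 0.185, y = 0.051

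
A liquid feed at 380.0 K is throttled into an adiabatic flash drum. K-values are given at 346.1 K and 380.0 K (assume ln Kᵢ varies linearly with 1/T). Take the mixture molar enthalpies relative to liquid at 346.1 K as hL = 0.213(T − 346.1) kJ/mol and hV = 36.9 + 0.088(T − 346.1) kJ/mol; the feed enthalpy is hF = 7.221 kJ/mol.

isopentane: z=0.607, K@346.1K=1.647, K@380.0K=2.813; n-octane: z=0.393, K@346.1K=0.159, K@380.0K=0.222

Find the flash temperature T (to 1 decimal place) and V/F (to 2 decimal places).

T = 348.7 K, V/F = 0.18

Adiabatic flash: solve Rachford–Rice at each trial T, then check hF = ψ·hV(T) + (1−ψ)·hL(T).
  T = 346.1 K: K = (1.647, 0.159), RR gives ψ = 0.114, H_out = 4.219 kJ/mol
  T = 380.0 K: K = (2.813, 0.222), RR gives ψ = 0.563, H_out = 25.624 kJ/mol
  T = 363.1 K: K = (2.181, 0.189), RR gives ψ = 0.416, H_out = 18.093 kJ/mol
  T = 354.6 K: K = (1.902, 0.174), RR gives ψ = 0.299, H_out = 12.525 kJ/mol
  T = 350.4 K: K = (1.773, 0.166), RR gives ψ = 0.220, H_out = 8.906 kJ/mol
  T = 348.2 K: K = (1.708, 0.163), RR gives ψ = 0.170, H_out = 6.660 kJ/mol
Linear interpolation between T = 348.2 (H_out = 6.660) and T = 350.4 (H_out = 8.906) on hF = 7.221 gives T ≈ 348.7 K, at which ψ = 0.18.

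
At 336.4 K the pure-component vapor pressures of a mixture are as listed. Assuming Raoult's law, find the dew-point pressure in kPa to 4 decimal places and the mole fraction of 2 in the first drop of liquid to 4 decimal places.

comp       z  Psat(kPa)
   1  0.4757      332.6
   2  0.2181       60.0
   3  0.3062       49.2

Pdew = 88.5832 kPa, x_2 = 0.3220

At the dew point ψ → 1, so Σzᵢ/Kᵢ = 1 with Kᵢ = Pᵢˢᵃᵗ/P ⇒ 1/P = Σzᵢ/Pᵢˢᵃᵗ.
1/P = 0.4757/332.6 + 0.2181/60.0 + 0.3062/49.2 = 0.0112888 ⇒ P = 88.5832 kPa
xᵢ = zᵢP/Pᵢˢᵃᵗ ⇒ x_2 = 0.2181·88.5832/60.0 = 0.3220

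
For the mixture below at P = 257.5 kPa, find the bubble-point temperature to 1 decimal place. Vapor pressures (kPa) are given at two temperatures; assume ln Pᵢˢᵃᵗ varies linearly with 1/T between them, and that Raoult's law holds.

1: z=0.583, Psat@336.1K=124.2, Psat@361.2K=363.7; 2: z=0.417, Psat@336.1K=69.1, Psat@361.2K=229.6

Bubble-point temperature: ΣzᵢPᵢˢᵃᵗ(T) = P. Interpolate ln Pᵢˢᵃᵗ = aᵢ + bᵢ/T.
  T = 336.1 K: ΣzᵢPᵢˢᵃᵗ = 101.22 kPa
  T = 361.2 K: ΣzᵢPᵢˢᵃᵗ = 307.78 kPa
  T = 348.6 K: ΣzᵢPᵢˢᵃᵗ = 179.60 kPa
  T = 354.9 K: ΣzᵢPᵢˢᵃᵗ = 236.22 kPa
  T = 358.0 K: ΣzᵢPᵢˢᵃᵗ = 269.38 kPa
  T = 356.4 K: ΣzᵢPᵢˢᵃᵗ = 251.79 kPa
Interpolating between 356.4 K and 358.0 K gives T ≈ 356.9 K.

T = 356.9 K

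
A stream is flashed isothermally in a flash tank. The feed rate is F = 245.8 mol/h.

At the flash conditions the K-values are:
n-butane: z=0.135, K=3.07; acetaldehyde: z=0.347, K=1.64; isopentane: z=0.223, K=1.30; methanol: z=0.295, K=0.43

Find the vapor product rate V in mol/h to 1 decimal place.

Rachford–Rice: g(V/F) = Σ zᵢ(Kᵢ−1)/(1+V/F(Kᵢ−1)) = 0.
Feasibility: ΣzᵢKᵢ = 1.400, Σzᵢ/Kᵢ = 1.113 — both > 1, two phases present.
Newton–Raphson from V/F = 0.5:
  V/F = 0.500: g = 0.1286, g' = -0.424 → V/F = 0.803
  V/F = 0.803: g = -0.0046, g' = -0.483 → V/F = 0.794
Converged at V/F = 0.794.
Then V = V/F·F = 0.7936·245.8 = 195.1 mol/h and L = F − V = 50.7 mol/h.

V = 195.1 mol/h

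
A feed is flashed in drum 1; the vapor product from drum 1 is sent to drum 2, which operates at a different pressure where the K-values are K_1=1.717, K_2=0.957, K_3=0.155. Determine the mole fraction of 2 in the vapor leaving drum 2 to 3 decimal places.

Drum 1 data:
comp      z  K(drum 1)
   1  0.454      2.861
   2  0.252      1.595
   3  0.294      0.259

y_2 (drum 2) = 0.276

Drum 1:
Rachford–Rice: g(ψ₁) = Σ zᵢ(Kᵢ−1)/(1+ψ₁(Kᵢ−1)) = 0.
g(0) = ΣzᵢKᵢ − 1 = 0.777 and g(1) = 1 − Σzᵢ/Kᵢ = -0.452, so a root lies in (0, 1).
Newton–Raphson from ψ₁ = 0.33:
  ψ₁ = 0.330: g = 0.3604, g' = -0.949 → ψ₁ = 0.710
  ψ₁ = 0.710: g = 0.0098, g' = -1.055 → ψ₁ = 0.719
Converged at ψ₁ = 0.719.
Drum-1 compositions:
  1: x = 0.194, y = 0.556
  2: x = 0.176, y = 0.281
  3: x = 0.629, y = 0.163
Drum-2 feed = drum-1 vapor: z₂ = (0.5555, 0.2815, 0.1630).
Drum 2:
Let ψ₂ = V/F and solve Σ zᵢ(Kᵢ−1)/(1+ψ₂(Kᵢ−1)) = 0.
Feasibility: ΣzᵢKᵢ = 1.248, Σzᵢ/Kᵢ = 1.669 — both > 1, two phases present.
Newton iteration, ψ₂⁰ = 0.66:
  ψ₂ = 0.660: g = -0.0535, g' = -0.727 → ψ₂ = 0.586
  ψ₂ = 0.586: g = -0.0050, g' = -0.599 → ψ₂ = 0.578
Converged at ψ₂ = 0.578.
  1: x = 0.393, y = 0.674
  2: x = 0.289, y = 0.276
  3: x = 0.319, y = 0.049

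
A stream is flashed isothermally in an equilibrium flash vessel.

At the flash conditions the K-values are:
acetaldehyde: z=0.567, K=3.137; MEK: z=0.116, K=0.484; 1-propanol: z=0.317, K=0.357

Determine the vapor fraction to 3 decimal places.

Material balance + equilibrium reduce to Σ zᵢ(Kᵢ−1)/(1+ψ(Kᵢ−1)) = 0.
Check two-phase: ΣzᵢKᵢ = 1.948 > 1 and Σzᵢ/Kᵢ = 1.308 > 1, so g(0) = 0.948 > 0 and g(1) = -0.308 < 0.
Newton–Raphson from ψ = 0.5:
  ψ = 0.500: g = 0.2047, g' = -0.946 → ψ = 0.716
  ψ = 0.716: g = 0.0059, g' = -0.932 → ψ = 0.723
Converged at ψ = 0.723.

ψ = 0.723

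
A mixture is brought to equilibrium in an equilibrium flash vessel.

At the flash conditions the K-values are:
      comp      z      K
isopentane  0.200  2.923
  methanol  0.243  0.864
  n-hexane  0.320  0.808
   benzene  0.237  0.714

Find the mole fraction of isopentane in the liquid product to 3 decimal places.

Newton iteration, β⁰ = 0.35:
  β = 0.350: g = 0.0540, g' = -0.307 → β = 0.526
  β = 0.526: g = 0.0075, g' = -0.229 → β = 0.559
Converged at β = 0.559.
Compositions from xᵢ = zᵢ/(1+β(Kᵢ−1)), yᵢ = Kᵢxᵢ:
  isopentane: x = 0.096, y = 0.282
  methanol: x = 0.263, y = 0.227
  n-hexane: x = 0.359, y = 0.290
  benzene: x = 0.282, y = 0.201

x_isopentane = 0.096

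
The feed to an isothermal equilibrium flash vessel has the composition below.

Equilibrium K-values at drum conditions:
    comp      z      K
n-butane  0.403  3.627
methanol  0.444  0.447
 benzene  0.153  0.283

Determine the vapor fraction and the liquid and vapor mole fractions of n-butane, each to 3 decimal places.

ψ = 0.446, x_n-butane = 0.186, y_n-butane = 0.673

Material balance + equilibrium reduce to Σ zᵢ(Kᵢ−1)/(1+ψ(Kᵢ−1)) = 0.
g(0) = ΣzᵢKᵢ − 1 = 0.703 and g(1) = 1 − Σzᵢ/Kᵢ = -0.645, so a root lies in (0, 1).
Newton–Raphson from ψ = 0.64:
  ψ = 0.640: g = -0.1879, g' = -0.981 → ψ = 0.448
  ψ = 0.448: g = -0.0021, g' = -0.997 → ψ = 0.446
Converged at ψ = 0.446.
Compositions from xᵢ = zᵢ/(1+ψ(Kᵢ−1)), yᵢ = Kᵢxᵢ:
  n-butane: x = 0.186, y = 0.673
  methanol: x = 0.589, y = 0.264
  benzene: x = 0.225, y = 0.064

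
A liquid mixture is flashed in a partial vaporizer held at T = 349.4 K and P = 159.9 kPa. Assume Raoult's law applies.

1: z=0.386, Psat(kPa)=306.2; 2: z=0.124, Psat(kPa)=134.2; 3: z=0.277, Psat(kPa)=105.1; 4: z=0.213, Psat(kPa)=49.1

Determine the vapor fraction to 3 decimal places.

ψ = 0.211

Raoult's law: Kᵢ = Pᵢˢᵃᵗ/P = Pᵢˢᵃᵗ/159.9.
  K_1 = 306.2/159.9 = 1.91495, K_2 = 134.2/159.9 = 0.83927, K_3 = 105.1/159.9 = 0.65729, K_4 = 49.1/159.9 = 0.30707
Rachford–Rice: g(ψ) = Σ zᵢ(Kᵢ−1)/(1+ψ(Kᵢ−1)) = 0.
g(0) = ΣzᵢKᵢ − 1 = 0.091 and g(1) = 1 − Σzᵢ/Kᵢ = -0.464, so a root lies in (0, 1).
Newton–Raphson from ψ = 0.5:
  ψ = 0.500: g = -0.1198, g' = -0.443 → ψ = 0.230
  ψ = 0.230: g = -0.0074, g' = -0.407 → ψ = 0.211
Converged at ψ = 0.211.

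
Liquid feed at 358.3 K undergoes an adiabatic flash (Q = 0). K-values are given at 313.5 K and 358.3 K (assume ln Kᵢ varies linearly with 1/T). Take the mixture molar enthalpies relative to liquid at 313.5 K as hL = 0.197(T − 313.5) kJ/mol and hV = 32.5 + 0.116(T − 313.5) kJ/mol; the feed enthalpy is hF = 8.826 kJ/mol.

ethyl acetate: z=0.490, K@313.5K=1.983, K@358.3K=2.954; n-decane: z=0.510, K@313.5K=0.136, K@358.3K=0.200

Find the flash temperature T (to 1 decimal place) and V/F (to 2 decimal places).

Adiabatic flash: solve Rachford–Rice at each trial T, then check hF = ψ·hV(T) + (1−ψ)·hL(T).
  T = 313.5 K: K = (1.983, 0.136), RR gives ψ = 0.048, H_out = 1.570 kJ/mol
  T = 358.3 K: K = (2.954, 0.200), RR gives ψ = 0.351, H_out = 18.974 kJ/mol
  T = 335.9 K: K = (2.453, 0.167), RR gives ψ = 0.237, H_out = 11.691 kJ/mol
  T = 324.7 K: K = (2.213, 0.151), RR gives ψ = 0.157, H_out = 7.168 kJ/mol
  T = 330.3 K: K = (2.332, 0.159), RR gives ψ = 0.200, H_out = 9.532 kJ/mol
  T = 327.5 K: K = (2.272, 0.155), RR gives ψ = 0.179, H_out = 8.379 kJ/mol
  T = 328.9 K: K = (2.302, 0.157), RR gives ψ = 0.190, H_out = 8.962 kJ/mol
Linear interpolation between T = 327.5 (H_out = 8.379) and T = 328.9 (H_out = 8.962) on hF = 8.826 gives T ≈ 328.6 K, at which ψ = 0.19.

T = 328.6 K, V/F = 0.19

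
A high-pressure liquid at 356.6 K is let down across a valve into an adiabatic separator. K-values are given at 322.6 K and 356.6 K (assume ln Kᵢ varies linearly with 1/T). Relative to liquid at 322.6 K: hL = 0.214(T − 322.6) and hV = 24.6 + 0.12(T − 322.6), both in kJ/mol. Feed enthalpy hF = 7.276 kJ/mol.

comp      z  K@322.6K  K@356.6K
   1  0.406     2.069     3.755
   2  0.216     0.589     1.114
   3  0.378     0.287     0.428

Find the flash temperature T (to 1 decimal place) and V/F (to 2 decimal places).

Adiabatic flash: solve Rachford–Rice at each trial T, then check hF = ψ·hV(T) + (1−ψ)·hL(T).
  T = 322.6 K: K = (2.069, 0.589, 0.287), RR gives ψ = 0.115, H_out = 2.819 kJ/mol
  T = 356.6 K: K = (3.755, 1.114, 0.428), RR gives ψ = 0.762, H_out = 23.594 kJ/mol
  T = 339.6 K: K = (2.829, 0.823, 0.354), RR gives ψ = 0.480, H_out = 14.671 kJ/mol
  T = 331.1 K: K = (2.429, 0.699, 0.320), RR gives ψ = 0.316, H_out = 9.351 kJ/mol
  T = 326.9 K: K = (2.246, 0.643, 0.303), RR gives ψ = 0.224, H_out = 6.330 kJ/mol
  T = 329.0 K: K = (2.337, 0.671, 0.311), RR gives ψ = 0.271, H_out = 7.882 kJ/mol
Linear interpolation between T = 326.9 (H_out = 6.330) and T = 329.0 (H_out = 7.882) on hF = 7.276 gives T ≈ 328.2 K, at which ψ = 0.25.

T = 328.2 K, V/F = 0.25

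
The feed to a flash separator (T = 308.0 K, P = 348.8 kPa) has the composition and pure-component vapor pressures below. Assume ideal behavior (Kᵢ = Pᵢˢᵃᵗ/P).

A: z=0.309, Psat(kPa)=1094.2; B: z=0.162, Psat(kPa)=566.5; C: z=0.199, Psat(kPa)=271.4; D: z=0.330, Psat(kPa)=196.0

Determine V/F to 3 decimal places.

Raoult's law: Kᵢ = Pᵢˢᵃᵗ/P = Pᵢˢᵃᵗ/348.8.
  K_A = 1094.2/348.8 = 3.13704, K_B = 566.5/348.8 = 1.62414, K_C = 271.4/348.8 = 0.77810, K_D = 196.0/348.8 = 0.56193
Newton iteration, V/F⁰ = 0.64:
  V/F = 0.640: g = 0.0988, g' = -0.420 → V/F = 0.875
  V/F = 0.875: g = 0.0061, g' = -0.379 → V/F = 0.892
Converged at V/F = 0.892.

V/F = 0.892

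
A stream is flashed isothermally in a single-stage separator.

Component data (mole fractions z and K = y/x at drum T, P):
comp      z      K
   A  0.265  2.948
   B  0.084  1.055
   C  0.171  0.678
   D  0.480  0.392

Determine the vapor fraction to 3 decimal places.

ψ = 0.181

Let ψ = V/F and solve Σ zᵢ(Kᵢ−1)/(1+ψ(Kᵢ−1)) = 0.
Check two-phase: ΣzᵢKᵢ = 1.174 > 1 and Σzᵢ/Kᵢ = 1.646 > 1, so g(0) = 0.174 > 0 and g(1) = -0.646 < 0.
Newton iteration, ψ⁰ = 0.5:
  ψ = 0.500: g = -0.2189, g' = -0.650 → ψ = 0.163
  ψ = 0.163: g = 0.0143, g' = -0.818 → ψ = 0.181
Converged at ψ = 0.181.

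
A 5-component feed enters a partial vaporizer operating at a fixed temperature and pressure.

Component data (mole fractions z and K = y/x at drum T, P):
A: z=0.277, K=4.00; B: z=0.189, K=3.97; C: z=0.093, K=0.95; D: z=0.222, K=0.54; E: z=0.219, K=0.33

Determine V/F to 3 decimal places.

Newton–Raphson from V/F = 0.53:
  V/F = 0.530: g = 0.1716, g' = -0.942 → V/F = 0.712
  V/F = 0.712: g = 0.0078, g' = -0.889 → V/F = 0.721
Converged at V/F = 0.721.

V/F = 0.721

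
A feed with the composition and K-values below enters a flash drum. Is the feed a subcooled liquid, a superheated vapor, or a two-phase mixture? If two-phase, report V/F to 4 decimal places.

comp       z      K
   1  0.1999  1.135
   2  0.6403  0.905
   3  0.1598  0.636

subcooled liquid

ΣzᵢKᵢ = 0.9080; Σzᵢ/Kᵢ = 1.1349.
Since ΣzᵢKᵢ < 1 the mixture is below its bubble point — single liquid phase.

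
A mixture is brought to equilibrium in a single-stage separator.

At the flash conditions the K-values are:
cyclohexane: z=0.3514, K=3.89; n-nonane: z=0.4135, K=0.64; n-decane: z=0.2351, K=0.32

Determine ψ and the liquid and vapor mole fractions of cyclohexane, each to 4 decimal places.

ψ = 0.4898, x_cyclohexane = 0.1455, y_cyclohexane = 0.5659

Rachford–Rice: g(ψ) = Σ zᵢ(Kᵢ−1)/(1+ψ(Kᵢ−1)) = 0.
g(0) = ΣzᵢKᵢ − 1 = 0.7068 and g(1) = 1 − Σzᵢ/Kᵢ = -0.4711, so a root lies in (0, 1).
Iterate (Newton) starting at ψ = 0.32:
  ψ = 0.3200: g = 0.15504, g' = -1.0382 → ψ = 0.4693
  ψ = 0.4693: g = 0.01705, g' = -0.8407 → ψ = 0.4896
  ψ = 0.4896: g = 0.00015, g' = -0.8265 → ψ = 0.4898
Converged at ψ = 0.4898.
Compositions from xᵢ = zᵢ/(1+ψ(Kᵢ−1)), yᵢ = Kᵢxᵢ:
  cyclohexane: x = 0.1455, y = 0.5659
  n-nonane: x = 0.5020, y = 0.3213
  n-decane: x = 0.3525, y = 0.1128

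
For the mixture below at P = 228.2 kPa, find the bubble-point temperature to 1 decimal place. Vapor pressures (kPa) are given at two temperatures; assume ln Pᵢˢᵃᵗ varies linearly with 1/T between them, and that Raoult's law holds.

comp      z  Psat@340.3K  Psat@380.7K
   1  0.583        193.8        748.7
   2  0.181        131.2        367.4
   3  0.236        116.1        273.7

Bubble-point temperature: ΣzᵢPᵢˢᵃᵗ(T) = P. Interpolate ln Pᵢˢᵃᵗ = aᵢ + bᵢ/T.
  T = 340.3 K: ΣzᵢPᵢˢᵃᵗ = 164.13 kPa
  T = 380.7 K: ΣzᵢPᵢˢᵃᵗ = 567.58 kPa
  T = 360.5 K: ΣzᵢPᵢˢᵃᵗ = 314.64 kPa
  T = 350.4 K: ΣzᵢPᵢˢᵃᵗ = 229.10 kPa
  T = 345.4 K: ΣzᵢPᵢˢᵃᵗ = 194.64 kPa
  T = 347.9 K: ΣzᵢPᵢˢᵃᵗ = 211.27 kPa
Interpolating between 347.9 K and 350.4 K gives T ≈ 350.3 K.

T = 350.3 K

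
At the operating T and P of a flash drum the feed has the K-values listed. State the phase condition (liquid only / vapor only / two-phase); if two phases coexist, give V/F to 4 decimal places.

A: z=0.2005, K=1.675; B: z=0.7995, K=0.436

liquid only

ΣzᵢKᵢ = 0.6844; Σzᵢ/Kᵢ = 1.9534.
Since ΣzᵢKᵢ < 1 the mixture is below its bubble point — single liquid phase.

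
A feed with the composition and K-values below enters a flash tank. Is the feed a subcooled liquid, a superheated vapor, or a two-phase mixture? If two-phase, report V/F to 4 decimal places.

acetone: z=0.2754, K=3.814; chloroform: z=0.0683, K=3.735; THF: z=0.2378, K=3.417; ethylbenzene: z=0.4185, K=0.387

ΣzᵢKᵢ = 2.2800; Σzᵢ/Kᵢ = 1.2415.
Both exceed 1, so a two-phase solution exists.
Rachford–Rice: g(ψ) = Σ zᵢ(Kᵢ−1)/(1+ψ(Kᵢ−1)) = 0.
Newton iteration, ψ⁰ = 0.5:
  ψ = 0.5000: g = 0.29120, g' = -1.0794 → ψ = 0.7698
  ψ = 0.7698: g = 0.02008, g' = -1.0041 → ψ = 0.7898
  ψ = 0.7898: g = -0.00012, g' = -1.0163 → ψ = 0.7897
Converged at ψ = 0.7897.

two-phase, V/F = 0.7897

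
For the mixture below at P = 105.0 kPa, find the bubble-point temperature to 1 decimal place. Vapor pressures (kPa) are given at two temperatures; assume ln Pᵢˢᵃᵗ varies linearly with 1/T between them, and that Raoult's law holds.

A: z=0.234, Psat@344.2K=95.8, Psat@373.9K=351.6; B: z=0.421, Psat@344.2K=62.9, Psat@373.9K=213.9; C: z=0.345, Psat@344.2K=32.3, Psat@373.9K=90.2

Bubble-point temperature: ΣzᵢPᵢˢᵃᵗ(T) = P. Interpolate ln Pᵢˢᵃᵗ = aᵢ + bᵢ/T.
  T = 344.2 K: ΣzᵢPᵢˢᵃᵗ = 60.04 kPa
  T = 373.9 K: ΣzᵢPᵢˢᵃᵗ = 203.45 kPa
  T = 359.0 K: ΣzᵢPᵢˢᵃᵗ = 112.99 kPa
  T = 351.6 K: ΣzᵢPᵢˢᵃᵗ = 82.89 kPa
  T = 355.3 K: ΣzᵢPᵢˢᵃᵗ = 96.93 kPa
  T = 357.1 K: ΣzᵢPᵢˢᵃᵗ = 104.47 kPa
Interpolating between 357.1 K and 359.0 K gives T ≈ 357.2 K.

T = 357.2 K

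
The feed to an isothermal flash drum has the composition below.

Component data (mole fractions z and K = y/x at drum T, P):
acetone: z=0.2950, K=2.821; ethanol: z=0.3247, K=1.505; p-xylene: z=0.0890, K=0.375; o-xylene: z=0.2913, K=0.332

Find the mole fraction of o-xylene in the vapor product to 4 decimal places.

Material balance + equilibrium reduce to Σ zᵢ(Kᵢ−1)/(1+ψ(Kᵢ−1)) = 0.
Feasibility: ΣzᵢKᵢ = 1.4510, Σzᵢ/Kᵢ = 1.4351 — both > 1, two phases present.
Iterate (Newton) starting at ψ = 0.5:
  ψ = 0.5000: g = 0.03901, g' = -0.6874 → ψ = 0.5568
  ψ = 0.5568: g = -0.00038, g' = -0.7029 → ψ = 0.5562
Converged at ψ = 0.5562.
Compositions from xᵢ = zᵢ/(1+ψ(Kᵢ−1)), yᵢ = Kᵢxᵢ:
  acetone: x = 0.1466, y = 0.4134
  ethanol: x = 0.2535, y = 0.3815
  p-xylene: x = 0.1364, y = 0.0512
  o-xylene: x = 0.4635, y = 0.1539

y_o-xylene = 0.1539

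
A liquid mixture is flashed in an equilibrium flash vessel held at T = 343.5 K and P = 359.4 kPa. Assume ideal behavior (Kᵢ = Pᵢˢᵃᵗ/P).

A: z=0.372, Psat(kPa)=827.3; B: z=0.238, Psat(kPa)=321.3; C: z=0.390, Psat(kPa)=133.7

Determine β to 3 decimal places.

Raoult's law: Kᵢ = Pᵢˢᵃᵗ/P = Pᵢˢᵃᵗ/359.4.
  K_A = 827.3/359.4 = 2.30189, K_B = 321.3/359.4 = 0.89399, K_C = 133.7/359.4 = 0.37201
Material balance + equilibrium reduce to Σ zᵢ(Kᵢ−1)/(1+β(Kᵢ−1)) = 0.
g(0) = ΣzᵢKᵢ − 1 = 0.214 and g(1) = 1 − Σzᵢ/Kᵢ = -0.476, so a root lies in (0, 1).
Newton iteration, β⁰ = 0.6:
  β = 0.600: g = -0.1480, g' = -0.598 → β = 0.352
  β = 0.352: g = -0.0087, g' = -0.553 → β = 0.337
Converged at β = 0.337.

β = 0.337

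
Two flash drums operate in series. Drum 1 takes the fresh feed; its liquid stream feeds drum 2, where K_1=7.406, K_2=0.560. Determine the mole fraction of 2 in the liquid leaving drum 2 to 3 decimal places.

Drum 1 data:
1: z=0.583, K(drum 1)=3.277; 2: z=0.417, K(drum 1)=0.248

Drum 1:
Material balance + equilibrium reduce to Σ zᵢ(Kᵢ−1)/(1+ψ₁(Kᵢ−1)) = 0.
Check two-phase: ΣzᵢKᵢ = 2.014 > 1 and Σzᵢ/Kᵢ = 1.859 > 1, so g(0) = 1.014 > 0 and g(1) = -0.859 < 0.
Newton iteration, ψ₁⁰ = 0.48:
  ψ₁ = 0.480: g = 0.1436, g' = -1.267 → ψ₁ = 0.593
  ψ₁ = 0.593: g = -0.0015, g' = -1.316 → ψ₁ = 0.592
Converged at ψ₁ = 0.592.
Drum-1 compositions:
  1: x = 0.248, y = 0.814
  2: x = 0.752, y = 0.186
Drum-2 feed = drum-1 liquid: z₂ = (0.2483, 0.7517).
Drum 2:
Binary case is linear: z₁(K₁−1)(1+ψ₂(K₂−1)) + z₂(K₂−1)(1+ψ₂(K₁−1)) = 0
⇒ ψ₂ = [z₁(K₁−1)+z₂(K₂−1)] / [−(K₁−1)(K₂−1)] = 1.2596/2.8186 = 0.447
  1: x = 0.064, y = 0.476
  2: x = 0.936, y = 0.524

x_2 (drum 2) = 0.936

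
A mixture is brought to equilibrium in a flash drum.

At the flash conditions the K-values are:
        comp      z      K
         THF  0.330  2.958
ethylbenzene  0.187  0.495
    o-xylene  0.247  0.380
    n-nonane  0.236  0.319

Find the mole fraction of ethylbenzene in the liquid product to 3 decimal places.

Rachford–Rice: g(β) = Σ zᵢ(Kᵢ−1)/(1+β(Kᵢ−1)) = 0.
Check two-phase: ΣzᵢKᵢ = 1.238 > 1 and Σzᵢ/Kᵢ = 1.879 > 1, so g(0) = 0.238 > 0 and g(1) = -0.879 < 0.
Newton–Raphson from β = 0.42:
  β = 0.420: g = -0.1975, g' = -0.846 → β = 0.187
  β = 0.187: g = 0.0117, g' = -1.002 → β = 0.198
Converged at β = 0.198.
Compositions from xᵢ = zᵢ/(1+β(Kᵢ−1)), yᵢ = Kᵢxᵢ:
  THF: x = 0.238, y = 0.703
  ethylbenzene: x = 0.208, y = 0.103
  o-xylene: x = 0.282, y = 0.107
  n-nonane: x = 0.273, y = 0.087

x_ethylbenzene = 0.208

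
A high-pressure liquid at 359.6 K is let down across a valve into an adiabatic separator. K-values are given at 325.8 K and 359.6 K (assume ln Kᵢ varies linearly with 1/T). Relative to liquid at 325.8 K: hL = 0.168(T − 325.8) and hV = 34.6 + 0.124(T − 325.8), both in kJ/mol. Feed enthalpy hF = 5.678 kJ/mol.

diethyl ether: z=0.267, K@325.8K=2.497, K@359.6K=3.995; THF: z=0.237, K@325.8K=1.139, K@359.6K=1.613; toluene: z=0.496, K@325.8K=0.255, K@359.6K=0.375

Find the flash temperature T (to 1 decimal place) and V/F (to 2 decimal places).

Adiabatic flash: solve Rachford–Rice at each trial T, then check hF = ψ·hV(T) + (1−ψ)·hL(T).
  T = 325.8 K: K = (2.497, 1.139, 0.255), RR gives ψ = 0.076, H_out = 2.620 kJ/mol
  T = 359.6 K: K = (3.995, 1.613, 0.375), RR gives ψ = 0.477, H_out = 21.473 kJ/mol
  T = 342.7 K: K = (3.195, 1.367, 0.312), RR gives ψ = 0.302, H_out = 13.071 kJ/mol
  T = 334.2 K: K = (2.831, 1.250, 0.283), RR gives ψ = 0.199, H_out = 8.215 kJ/mol
  T = 330.0 K: K = (2.661, 1.194, 0.269), RR gives ψ = 0.141, H_out = 5.543 kJ/mol
  T = 332.1 K: K = (2.745, 1.222, 0.276), RR gives ψ = 0.170, H_out = 6.907 kJ/mol
Linear interpolation between T = 330.0 (H_out = 5.543) and T = 332.1 (H_out = 6.907) on hF = 5.678 gives T ≈ 330.2 K, at which ψ = 0.14.

T = 330.2 K, V/F = 0.14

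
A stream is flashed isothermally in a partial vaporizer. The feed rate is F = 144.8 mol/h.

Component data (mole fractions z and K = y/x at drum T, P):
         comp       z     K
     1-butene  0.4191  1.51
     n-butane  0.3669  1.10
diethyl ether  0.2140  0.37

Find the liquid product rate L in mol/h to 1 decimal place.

L = 67.7 mol/h

Rachford–Rice: g(β) = Σ zᵢ(Kᵢ−1)/(1+β(Kᵢ−1)) = 0.
Feasibility: ΣzᵢKᵢ = 1.1156, Σzᵢ/Kᵢ = 1.1895 — both > 1, two phases present.
Newton iteration, β⁰ = 0.42:
  β = 0.4200: g = 0.02792, g' = -0.2344 → β = 0.5391
  β = 0.5391: g = -0.00170, g' = -0.2651 → β = 0.5327
Converged at β = 0.5327.
Then V = β·F = 0.5327·144.8 = 77.1 mol/h and L = F − V = 67.7 mol/h.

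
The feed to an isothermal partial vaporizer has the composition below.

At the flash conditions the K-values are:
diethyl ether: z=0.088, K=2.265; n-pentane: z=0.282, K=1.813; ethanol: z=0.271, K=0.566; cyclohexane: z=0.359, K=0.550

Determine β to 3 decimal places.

Rachford–Rice: g(β) = Σ zᵢ(Kᵢ−1)/(1+β(Kᵢ−1)) = 0.
Feasibility: ΣzᵢKᵢ = 1.061, Σzᵢ/Kᵢ = 1.326 — both > 1, two phases present.
Newton iteration, β⁰ = 0.5:
  β = 0.500: g = -0.1275, g' = -0.351 → β = 0.137
  β = 0.137: g = 0.0039, g' = -0.393 → β = 0.147
Converged at β = 0.147.

β = 0.147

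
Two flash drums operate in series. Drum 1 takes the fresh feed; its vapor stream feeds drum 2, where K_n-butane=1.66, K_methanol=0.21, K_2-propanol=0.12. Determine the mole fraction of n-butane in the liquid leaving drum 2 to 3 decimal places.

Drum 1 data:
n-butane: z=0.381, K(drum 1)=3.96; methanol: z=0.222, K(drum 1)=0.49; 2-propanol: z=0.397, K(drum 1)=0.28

x_n-butane (drum 2) = 0.560

Drum 1:
Rachford–Rice: g(ψ₁) = Σ zᵢ(Kᵢ−1)/(1+ψ₁(Kᵢ−1)) = 0.
Feasibility: ΣzᵢKᵢ = 1.729, Σzᵢ/Kᵢ = 1.967 — both > 1, two phases present.
Iterate (Newton) starting at ψ₁ = 0.34:
  ψ₁ = 0.340: g = 0.0466, g' = -1.275 → ψ₁ = 0.377
Converged at ψ₁ = 0.377.
Drum-1 compositions:
  n-butane: x = 0.180, y = 0.713
  methanol: x = 0.275, y = 0.135
  2-propanol: x = 0.545, y = 0.153
Drum-2 feed = drum-1 vapor: z₂ = (0.7127, 0.1347, 0.1526).
Drum 2:
Let ψ₂ = V/F and solve Σ zᵢ(Kᵢ−1)/(1+ψ₂(Kᵢ−1)) = 0.
g(0) = ΣzᵢKᵢ − 1 = 0.230 and g(1) = 1 − Σzᵢ/Kᵢ = -1.343, so a root lies in (0, 1).
Iterate (Newton) starting at ψ₂ = 0.5:
  ψ₂ = 0.500: g = -0.0621, g' = -0.782 → ψ₂ = 0.421
  ψ₂ = 0.421: g = -0.0045, g' = -0.677 → ψ₂ = 0.414
Converged at ψ₂ = 0.414.
  n-butane: x = 0.560, y = 0.929
  methanol: x = 0.200, y = 0.042
  2-propanol: x = 0.240, y = 0.029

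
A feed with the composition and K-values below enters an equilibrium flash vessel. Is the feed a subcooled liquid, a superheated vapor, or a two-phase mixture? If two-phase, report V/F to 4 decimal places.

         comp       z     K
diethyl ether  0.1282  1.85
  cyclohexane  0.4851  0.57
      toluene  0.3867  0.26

ΣzᵢKᵢ = 0.6142; Σzᵢ/Kᵢ = 2.4077.
Since ΣzᵢKᵢ < 1 the mixture is below its bubble point — single liquid phase.

subcooled liquid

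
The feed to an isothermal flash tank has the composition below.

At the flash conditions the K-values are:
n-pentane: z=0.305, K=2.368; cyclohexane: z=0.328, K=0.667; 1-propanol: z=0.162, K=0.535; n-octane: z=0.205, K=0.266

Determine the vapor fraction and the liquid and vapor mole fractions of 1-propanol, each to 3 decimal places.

Newton–Raphson from ψ = 0.42:
  ψ = 0.420: g = -0.1731, g' = -0.564 → ψ = 0.113
  ψ = 0.113: g = 0.0042, g' = -0.638 → ψ = 0.120
Converged at ψ = 0.120.
Compositions from xᵢ = zᵢ/(1+ψ(Kᵢ−1)), yᵢ = Kᵢxᵢ:
  n-pentane: x = 0.262, y = 0.621
  cyclohexane: x = 0.342, y = 0.228
  1-propanol: x = 0.172, y = 0.092
  n-octane: x = 0.225, y = 0.060

ψ = 0.120, x_1-propanol = 0.172, y_1-propanol = 0.092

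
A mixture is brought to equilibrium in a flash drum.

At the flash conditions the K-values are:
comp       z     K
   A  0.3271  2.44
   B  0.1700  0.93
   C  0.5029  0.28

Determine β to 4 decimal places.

Material balance + equilibrium reduce to Σ zᵢ(Kᵢ−1)/(1+β(Kᵢ−1)) = 0.
g(0) = ΣzᵢKᵢ − 1 = 0.0970 and g(1) = 1 − Σzᵢ/Kᵢ = -1.1129, so a root lies in (0, 1).
Newton–Raphson from β = 0.5:
  β = 0.5000: g = -0.30424, g' = -0.8666 → β = 0.1489
  β = 0.1489: g = -0.02977, g' = -0.7878 → β = 0.1112
  β = 0.1112: g = 0.00045, g' = -0.8129 → β = 0.1117
Converged at β = 0.1117.

β = 0.1117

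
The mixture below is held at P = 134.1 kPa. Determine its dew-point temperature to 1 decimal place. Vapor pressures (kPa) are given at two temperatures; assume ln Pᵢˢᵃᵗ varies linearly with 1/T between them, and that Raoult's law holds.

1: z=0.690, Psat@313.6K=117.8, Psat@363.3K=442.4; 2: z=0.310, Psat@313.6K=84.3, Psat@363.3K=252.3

T = 322.4 K

Dew-point temperature: Σzᵢ·P/Pᵢˢᵃᵗ(T) = 1. Interpolate ln Pᵢˢᵃᵗ = aᵢ + bᵢ/T.
  T = 313.6 K: ΣzᵢP/Pᵢˢᵃᵗ = 1.2786
  T = 363.3 K: ΣzᵢP/Pᵢˢᵃᵗ = 0.3739
  T = 338.5 K: ΣzᵢP/Pᵢˢᵃᵗ = 0.6591
  T = 326.1 K: ΣzᵢP/Pᵢˢᵃᵗ = 0.9049
  T = 319.9 K: ΣzᵢP/Pᵢˢᵃᵗ = 1.0704
  T = 323.0 K: ΣzᵢP/Pᵢˢᵃᵗ = 0.9833
  T = 321.4 K: ΣzᵢP/Pᵢˢᵃᵗ = 1.0271
Interpolating between 321.4 K and 323.0 K gives T ≈ 322.4 K.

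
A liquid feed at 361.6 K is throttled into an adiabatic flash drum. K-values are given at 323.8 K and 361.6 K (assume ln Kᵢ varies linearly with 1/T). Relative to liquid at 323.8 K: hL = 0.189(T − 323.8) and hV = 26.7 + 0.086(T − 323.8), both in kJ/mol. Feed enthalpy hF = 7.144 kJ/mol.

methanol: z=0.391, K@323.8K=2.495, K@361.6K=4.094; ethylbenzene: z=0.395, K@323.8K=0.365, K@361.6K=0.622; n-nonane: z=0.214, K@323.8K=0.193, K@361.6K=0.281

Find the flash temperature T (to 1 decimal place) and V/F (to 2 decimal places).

Adiabatic flash: solve Rachford–Rice at each trial T, then check hF = ψ·hV(T) + (1−ψ)·hL(T).
  T = 323.8 K: K = (2.495, 0.365, 0.193), RR gives ψ = 0.154, H_out = 4.110 kJ/mol
  T = 361.6 K: K = (4.094, 0.622, 0.281), RR gives ψ = 0.555, H_out = 19.808 kJ/mol
  T = 342.7 K: K = (3.240, 0.484, 0.235), RR gives ψ = 0.368, H_out = 12.693 kJ/mol
  T = 333.2 K: K = (2.852, 0.421, 0.214), RR gives ψ = 0.268, H_out = 8.678 kJ/mol
  T = 328.5 K: K = (2.670, 0.393, 0.203), RR gives ψ = 0.214, H_out = 6.491 kJ/mol
  T = 330.9 K: K = (2.762, 0.407, 0.208), RR gives ψ = 0.242, H_out = 7.629 kJ/mol
Linear interpolation between T = 328.5 (H_out = 6.491) and T = 330.9 (H_out = 7.629) on hF = 7.144 gives T ≈ 329.9 K, at which ψ = 0.23.

T = 329.9 K, V/F = 0.23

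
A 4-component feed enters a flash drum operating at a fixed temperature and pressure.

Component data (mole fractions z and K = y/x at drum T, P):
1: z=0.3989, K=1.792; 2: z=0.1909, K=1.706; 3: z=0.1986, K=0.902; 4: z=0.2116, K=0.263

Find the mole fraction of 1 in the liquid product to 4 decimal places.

Material balance + equilibrium reduce to Σ zᵢ(Kᵢ−1)/(1+V/F(Kᵢ−1)) = 0.
g(0) = ΣzᵢKᵢ − 1 = 0.2753 and g(1) = 1 − Σzᵢ/Kᵢ = -0.3592, so a root lies in (0, 1).
Iterate (Newton) starting at V/F = 0.5:
  V/F = 0.5000: g = 0.05851, g' = -0.4707 → V/F = 0.6243
  V/F = 0.6243: g = -0.00464, g' = -0.5543 → V/F = 0.6159
Converged at V/F = 0.6159.
Compositions from xᵢ = zᵢ/(1+V/F(Kᵢ−1)), yᵢ = Kᵢxᵢ:
  1: x = 0.2681, y = 0.4805
  2: x = 0.1330, y = 0.2270
  3: x = 0.2114, y = 0.1906
  4: x = 0.3875, y = 0.1019

x_1 = 0.2681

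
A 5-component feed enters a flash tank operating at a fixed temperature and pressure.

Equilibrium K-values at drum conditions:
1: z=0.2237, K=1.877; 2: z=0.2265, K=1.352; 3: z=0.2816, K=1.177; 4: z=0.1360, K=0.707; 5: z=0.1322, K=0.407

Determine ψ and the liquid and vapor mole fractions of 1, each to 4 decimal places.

ψ = 0.8703, x_1 = 0.1269, y_1 = 0.2381

Material balance + equilibrium reduce to Σ zᵢ(Kᵢ−1)/(1+ψ(Kᵢ−1)) = 0.
Feasibility: ΣzᵢKᵢ = 1.2075, Σzᵢ/Kᵢ = 1.0431 — both > 1, two phases present.
Newton iteration, ψ⁰ = 0.5:
  ψ = 0.5000: g = 0.09185, g' = -0.2208 → ψ = 0.9159
  ψ = 0.9159: g = -0.01407, g' = -0.3200 → ψ = 0.8719
  ψ = 0.8719: g = -0.00048, g' = -0.2987 → ψ = 0.8703
Converged at ψ = 0.8703.
Compositions from xᵢ = zᵢ/(1+ψ(Kᵢ−1)), yᵢ = Kᵢxᵢ:
  1: x = 0.1269, y = 0.2381
  2: x = 0.1734, y = 0.2344
  3: x = 0.2440, y = 0.2872
  4: x = 0.1825, y = 0.1291
  5: x = 0.2732, y = 0.1112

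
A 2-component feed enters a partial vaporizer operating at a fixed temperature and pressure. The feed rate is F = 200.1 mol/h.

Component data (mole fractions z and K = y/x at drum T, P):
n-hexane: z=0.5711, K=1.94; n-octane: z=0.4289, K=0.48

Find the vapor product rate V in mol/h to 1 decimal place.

V = 128.5 mol/h

Rachford–Rice: g(ψ) = Σ zᵢ(Kᵢ−1)/(1+ψ(Kᵢ−1)) = 0.
Check two-phase: ΣzᵢKᵢ = 1.3138 > 1 and Σzᵢ/Kᵢ = 1.1879 > 1, so g(0) = 0.3138 > 0 and g(1) = -0.1879 < 0.
Iterate (Newton) starting at ψ = 0.5:
  ψ = 0.5000: g = 0.06380, g' = -0.4453 → ψ = 0.6433
  ψ = 0.6433: g = -0.00059, g' = -0.4578 → ψ = 0.6420
Converged at ψ = 0.6420.
Then V = ψ·F = 0.6420·200.1 = 128.5 mol/h and L = F − V = 71.6 mol/h.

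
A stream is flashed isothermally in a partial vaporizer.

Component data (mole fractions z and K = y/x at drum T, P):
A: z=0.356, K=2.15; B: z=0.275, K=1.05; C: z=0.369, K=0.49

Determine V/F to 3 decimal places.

Material balance + equilibrium reduce to Σ zᵢ(Kᵢ−1)/(1+V/F(Kᵢ−1)) = 0.
Check two-phase: ΣzᵢKᵢ = 1.235 > 1 and Σzᵢ/Kᵢ = 1.181 > 1, so g(0) = 0.235 > 0 and g(1) = -0.181 < 0.
Iterate (Newton) starting at V/F = 0.37:
  V/F = 0.370: g = 0.0687, g' = -0.378 → V/F = 0.552
  V/F = 0.552: g = 0.0020, g' = -0.363 → V/F = 0.557
Converged at V/F = 0.557.

V/F = 0.557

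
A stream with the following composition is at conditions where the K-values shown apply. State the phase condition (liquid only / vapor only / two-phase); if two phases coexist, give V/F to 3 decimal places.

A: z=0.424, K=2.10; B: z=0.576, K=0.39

two-phase, V/F = 0.171

ΣzᵢKᵢ = 1.115; Σzᵢ/Kᵢ = 1.679.
Both exceed 1, so a two-phase solution exists.
Rachford–Rice: g(ψ) = Σ zᵢ(Kᵢ−1)/(1+ψ(Kᵢ−1)) = 0.
Binary case is linear: z₁(K₁−1)(1+ψ(K₂−1)) + z₂(K₂−1)(1+ψ(K₁−1)) = 0
⇒ ψ = [z₁(K₁−1)+z₂(K₂−1)] / [−(K₁−1)(K₂−1)] = 0.1150/0.6710 = 0.171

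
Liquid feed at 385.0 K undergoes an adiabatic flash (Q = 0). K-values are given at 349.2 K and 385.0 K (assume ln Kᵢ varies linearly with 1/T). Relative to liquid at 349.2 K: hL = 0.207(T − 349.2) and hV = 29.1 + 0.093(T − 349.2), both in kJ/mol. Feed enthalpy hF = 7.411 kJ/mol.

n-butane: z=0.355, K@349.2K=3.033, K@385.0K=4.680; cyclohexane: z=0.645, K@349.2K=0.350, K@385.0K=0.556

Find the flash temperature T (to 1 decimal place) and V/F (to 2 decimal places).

T = 350.8 K, V/F = 0.25

Adiabatic flash: solve Rachford–Rice at each trial T, then check hF = ψ·hV(T) + (1−ψ)·hL(T).
  T = 349.2 K: K = (3.033, 0.350), RR gives ψ = 0.229, H_out = 6.661 kJ/mol
  T = 385.0 K: K = (4.680, 0.556), RR gives ψ = 0.624, H_out = 23.029 kJ/mol
  T = 367.1 K: K = (3.808, 0.446), RR gives ψ = 0.411, H_out = 14.833 kJ/mol
  T = 358.1 K: K = (3.406, 0.396), RR gives ψ = 0.320, H_out = 10.822 kJ/mol
  T = 353.6 K: K = (3.214, 0.372), RR gives ψ = 0.274, H_out = 8.756 kJ/mol
  T = 351.4 K: K = (3.123, 0.361), RR gives ψ = 0.252, H_out = 7.719 kJ/mol
Linear interpolation between T = 349.2 (H_out = 6.661) and T = 351.4 (H_out = 7.719) on hF = 7.411 gives T ≈ 350.8 K, at which ψ = 0.25.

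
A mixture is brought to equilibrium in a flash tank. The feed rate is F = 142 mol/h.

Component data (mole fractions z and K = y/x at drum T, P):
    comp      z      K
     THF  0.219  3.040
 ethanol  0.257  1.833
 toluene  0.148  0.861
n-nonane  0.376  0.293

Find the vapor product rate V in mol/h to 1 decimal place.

V = 59.5 mol/h

Let β = V/F and solve Σ zᵢ(Kᵢ−1)/(1+β(Kᵢ−1)) = 0.
Feasibility: ΣzᵢKᵢ = 1.374, Σzᵢ/Kᵢ = 1.667 — both > 1, two phases present.
Newton iteration, β⁰ = 0.5:
  β = 0.500: g = -0.0610, g' = -0.765 → β = 0.420
  β = 0.420: g = -0.0010, g' = -0.746 → β = 0.419
Converged at β = 0.419.
Then V = β·F = 0.4190·142 = 59.5 mol/h and L = F − V = 82.5 mol/h.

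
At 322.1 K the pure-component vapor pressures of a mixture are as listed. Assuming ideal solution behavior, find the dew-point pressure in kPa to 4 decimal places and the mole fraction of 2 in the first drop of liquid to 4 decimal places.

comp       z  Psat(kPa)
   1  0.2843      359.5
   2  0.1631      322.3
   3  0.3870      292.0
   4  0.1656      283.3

At the dew point ψ → 1, so Σzᵢ/Kᵢ = 1 with Kᵢ = Pᵢˢᵃᵗ/P ⇒ 1/P = Σzᵢ/Pᵢˢᵃᵗ.
1/P = 0.2843/359.5 + 0.1631/322.3 + 0.3870/292.0 + 0.1656/283.3 = 0.0032068 ⇒ P = 311.8419 kPa
xᵢ = zᵢP/Pᵢˢᵃᵗ ⇒ x_2 = 0.1631·311.8419/322.3 = 0.1578

Pdew = 311.8419 kPa, x_2 = 0.1578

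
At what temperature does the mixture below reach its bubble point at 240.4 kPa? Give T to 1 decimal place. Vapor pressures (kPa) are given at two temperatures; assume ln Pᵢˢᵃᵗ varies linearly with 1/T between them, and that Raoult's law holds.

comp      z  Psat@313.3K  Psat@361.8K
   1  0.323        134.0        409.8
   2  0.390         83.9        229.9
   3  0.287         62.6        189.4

T = 354.7 K

Bubble-point temperature: ΣzᵢPᵢˢᵃᵗ(T) = P. Interpolate ln Pᵢˢᵃᵗ = aᵢ + bᵢ/T.
  T = 313.3 K: ΣzᵢPᵢˢᵃᵗ = 93.97 kPa
  T = 361.8 K: ΣzᵢPᵢˢᵃᵗ = 276.38 kPa
  T = 337.6 K: ΣzᵢPᵢˢᵃᵗ = 167.66 kPa
  T = 349.7 K: ΣzᵢPᵢˢᵃᵗ = 217.12 kPa
  T = 355.8 K: ΣzᵢPᵢˢᵃᵗ = 245.71 kPa
  T = 352.8 K: ΣzᵢPᵢˢᵃᵗ = 231.33 kPa
  T = 354.3 K: ΣzᵢPᵢˢᵃᵗ = 238.44 kPa
Interpolating between 354.3 K and 355.8 K gives T ≈ 354.7 K.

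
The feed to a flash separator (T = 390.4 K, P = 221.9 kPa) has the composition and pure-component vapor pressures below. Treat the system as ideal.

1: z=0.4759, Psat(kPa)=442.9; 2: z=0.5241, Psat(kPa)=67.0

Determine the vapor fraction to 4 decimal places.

ψ = 0.1555

Raoult's law: Kᵢ = Pᵢˢᵃᵗ/P = Pᵢˢᵃᵗ/221.9.
  K_1 = 442.9/221.9 = 1.995944, K_2 = 67.0/221.9 = 0.301938
Let ψ = V/F and solve Σ zᵢ(Kᵢ−1)/(1+ψ(Kᵢ−1)) = 0.
Feasibility: ΣzᵢKᵢ = 1.1081, Σzᵢ/Kᵢ = 1.9742 — both > 1, two phases present.
Newton iteration, ψ⁰ = 0.5:
  ψ = 0.5000: g = -0.24561, g' = -0.8130 → ψ = 0.1979
  ψ = 0.1979: g = -0.02857, g' = -0.6732 → ψ = 0.1555
Converged at ψ = 0.1555.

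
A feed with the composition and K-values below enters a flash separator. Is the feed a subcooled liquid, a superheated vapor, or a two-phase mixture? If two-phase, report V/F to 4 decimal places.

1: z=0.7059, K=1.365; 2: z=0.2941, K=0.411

two-phase, V/F = 0.3927

ΣzᵢKᵢ = 1.0844; Σzᵢ/Kᵢ = 1.2327.
Both exceed 1, so a two-phase solution exists.
Let ψ = V/F and solve Σ zᵢ(Kᵢ−1)/(1+ψ(Kᵢ−1)) = 0.
Binary case is linear: z₁(K₁−1)(1+ψ(K₂−1)) + z₂(K₂−1)(1+ψ(K₁−1)) = 0
⇒ ψ = [z₁(K₁−1)+z₂(K₂−1)] / [−(K₁−1)(K₂−1)] = 0.08443/0.21498 = 0.3927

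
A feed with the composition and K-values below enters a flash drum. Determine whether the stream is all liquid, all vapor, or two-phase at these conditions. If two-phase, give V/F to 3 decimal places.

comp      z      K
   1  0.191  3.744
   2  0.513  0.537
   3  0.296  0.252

ΣzᵢKᵢ = 1.065; Σzᵢ/Kᵢ = 2.181.
Both exceed 1, so a two-phase solution exists.
Let ψ = V/F and solve Σ zᵢ(Kᵢ−1)/(1+ψ(Kᵢ−1)) = 0.
Newton iteration, ψ⁰ = 0.45:
  ψ = 0.450: g = -0.3993, g' = -0.840 → ψ = 0.000
  ψ = 0.000: g = 0.0652, g' = -1.714 → ψ = 0.038
  ψ = 0.038: g = 0.0049, g' = -1.469 → ψ = 0.041
Converged at ψ = 0.041.

two-phase, V/F = 0.041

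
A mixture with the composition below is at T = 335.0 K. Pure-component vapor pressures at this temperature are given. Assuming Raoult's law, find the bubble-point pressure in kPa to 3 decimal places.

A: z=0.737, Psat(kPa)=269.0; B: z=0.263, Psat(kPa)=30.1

Pbub = 206.169 kPa

At the bubble point ψ → 0, so ΣzᵢKᵢ = 1 with Kᵢ = Pᵢˢᵃᵗ/P ⇒ P = ΣzᵢPᵢˢᵃᵗ.
P = 0.737·269.0 + 0.263·30.1 = 206.169 kPa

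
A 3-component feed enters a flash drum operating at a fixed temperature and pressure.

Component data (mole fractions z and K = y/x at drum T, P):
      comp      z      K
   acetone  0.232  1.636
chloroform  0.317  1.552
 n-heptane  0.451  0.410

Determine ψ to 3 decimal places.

Let ψ = V/F and solve Σ zᵢ(Kᵢ−1)/(1+ψ(Kᵢ−1)) = 0.
Check two-phase: ΣzᵢKᵢ = 1.056 > 1 and Σzᵢ/Kᵢ = 1.446 > 1, so g(0) = 0.056 > 0 and g(1) = -0.446 < 0.
Newton–Raphson from ψ = 0.5:
  ψ = 0.500: g = -0.1283, g' = -0.429 → ψ = 0.201
  ψ = 0.201: g = -0.0135, g' = -0.354 → ψ = 0.163
Converged at ψ = 0.163.

ψ = 0.163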